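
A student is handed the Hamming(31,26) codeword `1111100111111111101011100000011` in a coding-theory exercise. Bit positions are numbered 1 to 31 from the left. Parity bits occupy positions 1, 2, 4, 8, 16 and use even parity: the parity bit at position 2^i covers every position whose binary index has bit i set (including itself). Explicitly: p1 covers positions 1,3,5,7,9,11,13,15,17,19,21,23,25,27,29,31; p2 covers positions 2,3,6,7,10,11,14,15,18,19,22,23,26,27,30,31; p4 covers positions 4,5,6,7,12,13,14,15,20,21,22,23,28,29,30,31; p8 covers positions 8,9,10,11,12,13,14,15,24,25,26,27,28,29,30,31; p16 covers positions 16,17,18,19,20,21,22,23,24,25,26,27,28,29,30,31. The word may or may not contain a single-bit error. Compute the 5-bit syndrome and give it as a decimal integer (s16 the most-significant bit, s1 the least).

s1: b1⊕b3⊕b5⊕b7⊕b9⊕b11⊕b13⊕b15⊕b17⊕b19⊕b21⊕b23⊕b25⊕b27⊕b29⊕b31 = 1⊕1⊕1⊕0⊕1⊕1⊕1⊕1⊕1⊕1⊕1⊕1⊕0⊕0⊕0⊕1 = 0
s2: b2⊕b3⊕b6⊕b7⊕b10⊕b11⊕b14⊕b15⊕b18⊕b19⊕b22⊕b23⊕b26⊕b27⊕b30⊕b31 = 1⊕1⊕0⊕0⊕1⊕1⊕1⊕1⊕0⊕1⊕1⊕1⊕0⊕0⊕1⊕1 = 1
s4: b4⊕b5⊕b6⊕b7⊕b12⊕b13⊕b14⊕b15⊕b20⊕b21⊕b22⊕b23⊕b28⊕b29⊕b30⊕b31 = 1⊕1⊕0⊕0⊕1⊕1⊕1⊕1⊕0⊕1⊕1⊕1⊕0⊕0⊕1⊕1 = 1
s8: b8⊕b9⊕b10⊕b11⊕b12⊕b13⊕b14⊕b15⊕b24⊕b25⊕b26⊕b27⊕b28⊕b29⊕b30⊕b31 = 1⊕1⊕1⊕1⊕1⊕1⊕1⊕1⊕0⊕0⊕0⊕0⊕0⊕0⊕1⊕1 = 0
s16: b16⊕b17⊕b18⊕b19⊕b20⊕b21⊕b22⊕b23⊕b24⊕b25⊕b26⊕b27⊕b28⊕b29⊕b30⊕b31 = 1⊕1⊕0⊕1⊕0⊕1⊕1⊕1⊕0⊕0⊕0⊕0⊕0⊕0⊕1⊕1 = 0
Syndrome (s16...s1) = 00110 → position 6.

6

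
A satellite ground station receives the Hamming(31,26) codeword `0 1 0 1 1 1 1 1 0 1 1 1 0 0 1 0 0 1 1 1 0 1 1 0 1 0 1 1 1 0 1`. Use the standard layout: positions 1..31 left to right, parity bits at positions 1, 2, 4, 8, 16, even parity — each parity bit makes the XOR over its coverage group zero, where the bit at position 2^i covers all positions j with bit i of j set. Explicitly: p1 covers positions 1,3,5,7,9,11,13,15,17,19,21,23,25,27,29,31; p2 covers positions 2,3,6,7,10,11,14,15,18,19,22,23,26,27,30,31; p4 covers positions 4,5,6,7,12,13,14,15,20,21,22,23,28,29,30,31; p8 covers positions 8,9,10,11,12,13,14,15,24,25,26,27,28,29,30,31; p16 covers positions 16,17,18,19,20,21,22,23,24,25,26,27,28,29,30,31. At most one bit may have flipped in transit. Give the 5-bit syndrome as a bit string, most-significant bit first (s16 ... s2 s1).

s1: b1⊕b3⊕b5⊕b7⊕b9⊕b11⊕b13⊕b15⊕b17⊕b19⊕b21⊕b23⊕b25⊕b27⊕b29⊕b31 = 0⊕0⊕1⊕1⊕0⊕1⊕0⊕1⊕0⊕1⊕0⊕1⊕1⊕1⊕1⊕1 = 0
s2: b2⊕b3⊕b6⊕b7⊕b10⊕b11⊕b14⊕b15⊕b18⊕b19⊕b22⊕b23⊕b26⊕b27⊕b30⊕b31 = 1⊕0⊕1⊕1⊕1⊕1⊕0⊕1⊕1⊕1⊕1⊕1⊕0⊕1⊕0⊕1 = 0
s4: b4⊕b5⊕b6⊕b7⊕b12⊕b13⊕b14⊕b15⊕b20⊕b21⊕b22⊕b23⊕b28⊕b29⊕b30⊕b31 = 1⊕1⊕1⊕1⊕1⊕0⊕0⊕1⊕1⊕0⊕1⊕1⊕1⊕1⊕0⊕1 = 0
s8: b8⊕b9⊕b10⊕b11⊕b12⊕b13⊕b14⊕b15⊕b24⊕b25⊕b26⊕b27⊕b28⊕b29⊕b30⊕b31 = 1⊕0⊕1⊕1⊕1⊕0⊕0⊕1⊕0⊕1⊕0⊕1⊕1⊕1⊕0⊕1 = 0
s16: b16⊕b17⊕b18⊕b19⊕b20⊕b21⊕b22⊕b23⊕b24⊕b25⊕b26⊕b27⊕b28⊕b29⊕b30⊕b31 = 0⊕0⊕1⊕1⊕1⊕0⊕1⊕1⊕0⊕1⊕0⊕1⊕1⊕1⊕0⊕1 = 0
Syndrome (s16...s1) = 00000 → position 0 (no error).

00000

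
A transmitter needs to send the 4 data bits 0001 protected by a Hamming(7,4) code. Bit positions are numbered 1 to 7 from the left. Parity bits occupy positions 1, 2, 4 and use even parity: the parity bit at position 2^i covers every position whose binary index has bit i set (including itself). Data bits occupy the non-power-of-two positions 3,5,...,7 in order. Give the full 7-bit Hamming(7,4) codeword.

1101001

Place data bits at non-power-of-two positions: b3=0, b5=0, b6=0, b7=1.
p1 = XOR of data positions {3,5,7} = 0⊕0⊕1 = 1
p2 = XOR of data positions {3,6,7} = 0⊕0⊕1 = 1
p4 = XOR of data positions {5,6,7} = 0⊕0⊕1 = 1
Codeword b1..b7 = 1101001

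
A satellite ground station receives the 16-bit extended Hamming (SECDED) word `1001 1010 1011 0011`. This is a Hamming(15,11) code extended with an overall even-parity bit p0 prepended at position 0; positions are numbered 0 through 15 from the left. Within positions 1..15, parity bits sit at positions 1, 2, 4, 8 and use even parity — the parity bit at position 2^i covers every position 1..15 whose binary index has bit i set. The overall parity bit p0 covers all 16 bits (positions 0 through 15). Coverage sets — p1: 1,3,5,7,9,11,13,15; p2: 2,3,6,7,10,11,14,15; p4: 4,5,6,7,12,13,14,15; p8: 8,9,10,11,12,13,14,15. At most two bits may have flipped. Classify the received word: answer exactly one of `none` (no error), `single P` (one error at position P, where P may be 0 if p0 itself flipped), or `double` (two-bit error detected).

single 9

s1: b1⊕b3⊕b5⊕b7⊕b9⊕b11⊕b13⊕b15 = 0⊕1⊕0⊕0⊕0⊕1⊕0⊕1 = 1
s2: b2⊕b3⊕b6⊕b7⊕b10⊕b11⊕b14⊕b15 = 0⊕1⊕1⊕0⊕1⊕1⊕1⊕1 = 0
s4: b4⊕b5⊕b6⊕b7⊕b12⊕b13⊕b14⊕b15 = 1⊕0⊕1⊕0⊕0⊕0⊕1⊕1 = 0
s8: b8⊕b9⊕b10⊕b11⊕b12⊕b13⊕b14⊕b15 = 1⊕0⊕1⊕1⊕0⊕0⊕1⊕1 = 1
Syndrome (s8...s1) = 1001 → position 9.
Overall parity (XOR of all 16 bits, including p0): 1⊕0⊕0⊕1⊕1⊕0⊕1⊕0⊕1⊕0⊕1⊕1⊕0⊕0⊕1⊕1 = 1
Overall=1, syndrome position=9 → single-bit error at position 9.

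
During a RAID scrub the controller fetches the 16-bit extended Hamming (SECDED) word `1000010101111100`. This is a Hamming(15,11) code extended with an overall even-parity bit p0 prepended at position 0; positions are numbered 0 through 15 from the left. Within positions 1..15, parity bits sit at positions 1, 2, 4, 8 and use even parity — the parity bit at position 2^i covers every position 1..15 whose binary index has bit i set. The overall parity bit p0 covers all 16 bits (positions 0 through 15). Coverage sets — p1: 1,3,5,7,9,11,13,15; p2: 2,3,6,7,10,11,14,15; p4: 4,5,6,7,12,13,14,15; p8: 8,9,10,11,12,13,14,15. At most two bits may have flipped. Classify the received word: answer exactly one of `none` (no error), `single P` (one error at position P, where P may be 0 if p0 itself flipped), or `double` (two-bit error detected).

s1: b1⊕b3⊕b5⊕b7⊕b9⊕b11⊕b13⊕b15 = 0⊕0⊕1⊕1⊕1⊕1⊕1⊕0 = 1
s2: b2⊕b3⊕b6⊕b7⊕b10⊕b11⊕b14⊕b15 = 0⊕0⊕0⊕1⊕1⊕1⊕0⊕0 = 1
s4: b4⊕b5⊕b6⊕b7⊕b12⊕b13⊕b14⊕b15 = 0⊕1⊕0⊕1⊕1⊕1⊕0⊕0 = 0
s8: b8⊕b9⊕b10⊕b11⊕b12⊕b13⊕b14⊕b15 = 0⊕1⊕1⊕1⊕1⊕1⊕0⊕0 = 1
Syndrome (s8...s1) = 1011 → position 11.
Overall parity (XOR of all 16 bits, including p0): 1⊕0⊕0⊕0⊕0⊕1⊕0⊕1⊕0⊕1⊕1⊕1⊕1⊕1⊕0⊕0 = 0
Overall=0, syndrome position=11 → double-bit error detected (uncorrectable).

double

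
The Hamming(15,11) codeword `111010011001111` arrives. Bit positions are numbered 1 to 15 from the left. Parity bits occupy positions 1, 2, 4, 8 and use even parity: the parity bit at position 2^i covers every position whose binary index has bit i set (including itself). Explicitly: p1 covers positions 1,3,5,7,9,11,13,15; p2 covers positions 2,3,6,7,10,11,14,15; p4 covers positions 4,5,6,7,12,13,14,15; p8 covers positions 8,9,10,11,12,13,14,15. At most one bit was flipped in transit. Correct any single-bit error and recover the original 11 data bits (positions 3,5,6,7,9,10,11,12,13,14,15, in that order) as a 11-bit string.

11001001111

s1: b1⊕b3⊕b5⊕b7⊕b9⊕b11⊕b13⊕b15 = 1⊕1⊕1⊕0⊕1⊕0⊕1⊕1 = 0
s2: b2⊕b3⊕b6⊕b7⊕b10⊕b11⊕b14⊕b15 = 1⊕1⊕0⊕0⊕0⊕0⊕1⊕1 = 0
s4: b4⊕b5⊕b6⊕b7⊕b12⊕b13⊕b14⊕b15 = 0⊕1⊕0⊕0⊕1⊕1⊕1⊕1 = 1
s8: b8⊕b9⊕b10⊕b11⊕b12⊕b13⊕b14⊕b15 = 1⊕1⊕0⊕0⊕1⊕1⊕1⊕1 = 0
Syndrome (s8...s1) = 0100 → position 4.
Flip bit 4: corrected codeword = 111110011001111
Data bits at positions 3,5,6,7,9,10,11,12,13,14,15: 11001001111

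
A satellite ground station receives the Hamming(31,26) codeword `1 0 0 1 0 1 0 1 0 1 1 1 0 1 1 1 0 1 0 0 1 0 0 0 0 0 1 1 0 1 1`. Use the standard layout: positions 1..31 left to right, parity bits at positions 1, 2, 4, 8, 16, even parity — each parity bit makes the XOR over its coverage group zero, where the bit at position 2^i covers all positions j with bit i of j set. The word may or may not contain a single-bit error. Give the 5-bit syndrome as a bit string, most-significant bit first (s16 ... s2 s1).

10110

s1: b1⊕b3⊕b5⊕b7⊕b9⊕b11⊕b13⊕b15⊕b17⊕b19⊕b21⊕b23⊕b25⊕b27⊕b29⊕b31 = 1⊕0⊕0⊕0⊕0⊕1⊕0⊕1⊕0⊕0⊕1⊕0⊕0⊕1⊕0⊕1 = 0
s2: b2⊕b3⊕b6⊕b7⊕b10⊕b11⊕b14⊕b15⊕b18⊕b19⊕b22⊕b23⊕b26⊕b27⊕b30⊕b31 = 0⊕0⊕1⊕0⊕1⊕1⊕1⊕1⊕1⊕0⊕0⊕0⊕0⊕1⊕1⊕1 = 1
s4: b4⊕b5⊕b6⊕b7⊕b12⊕b13⊕b14⊕b15⊕b20⊕b21⊕b22⊕b23⊕b28⊕b29⊕b30⊕b31 = 1⊕0⊕1⊕0⊕1⊕0⊕1⊕1⊕0⊕1⊕0⊕0⊕1⊕0⊕1⊕1 = 1
s8: b8⊕b9⊕b10⊕b11⊕b12⊕b13⊕b14⊕b15⊕b24⊕b25⊕b26⊕b27⊕b28⊕b29⊕b30⊕b31 = 1⊕0⊕1⊕1⊕1⊕0⊕1⊕1⊕0⊕0⊕0⊕1⊕1⊕0⊕1⊕1 = 0
s16: b16⊕b17⊕b18⊕b19⊕b20⊕b21⊕b22⊕b23⊕b24⊕b25⊕b26⊕b27⊕b28⊕b29⊕b30⊕b31 = 1⊕0⊕1⊕0⊕0⊕1⊕0⊕0⊕0⊕0⊕0⊕1⊕1⊕0⊕1⊕1 = 1
Syndrome (s16...s1) = 10110 → position 22.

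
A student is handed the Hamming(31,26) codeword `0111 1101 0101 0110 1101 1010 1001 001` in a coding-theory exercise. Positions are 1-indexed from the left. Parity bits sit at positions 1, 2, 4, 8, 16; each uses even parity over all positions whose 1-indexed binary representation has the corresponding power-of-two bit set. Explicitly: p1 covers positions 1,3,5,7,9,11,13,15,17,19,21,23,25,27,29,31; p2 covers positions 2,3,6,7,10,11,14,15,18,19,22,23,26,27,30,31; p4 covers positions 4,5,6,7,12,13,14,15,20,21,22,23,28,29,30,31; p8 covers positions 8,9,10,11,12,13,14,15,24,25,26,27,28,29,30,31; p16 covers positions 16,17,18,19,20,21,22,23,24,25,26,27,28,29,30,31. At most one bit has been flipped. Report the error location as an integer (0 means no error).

s1: b1⊕b3⊕b5⊕b7⊕b9⊕b11⊕b13⊕b15⊕b17⊕b19⊕b21⊕b23⊕b25⊕b27⊕b29⊕b31 = 0⊕1⊕1⊕0⊕0⊕0⊕0⊕1⊕1⊕0⊕1⊕1⊕1⊕0⊕0⊕1 = 0
s2: b2⊕b3⊕b6⊕b7⊕b10⊕b11⊕b14⊕b15⊕b18⊕b19⊕b22⊕b23⊕b26⊕b27⊕b30⊕b31 = 1⊕1⊕1⊕0⊕1⊕0⊕1⊕1⊕1⊕0⊕0⊕1⊕0⊕0⊕0⊕1 = 1
s4: b4⊕b5⊕b6⊕b7⊕b12⊕b13⊕b14⊕b15⊕b20⊕b21⊕b22⊕b23⊕b28⊕b29⊕b30⊕b31 = 1⊕1⊕1⊕0⊕1⊕0⊕1⊕1⊕1⊕1⊕0⊕1⊕1⊕0⊕0⊕1 = 1
s8: b8⊕b9⊕b10⊕b11⊕b12⊕b13⊕b14⊕b15⊕b24⊕b25⊕b26⊕b27⊕b28⊕b29⊕b30⊕b31 = 1⊕0⊕1⊕0⊕1⊕0⊕1⊕1⊕0⊕1⊕0⊕0⊕1⊕0⊕0⊕1 = 0
s16: b16⊕b17⊕b18⊕b19⊕b20⊕b21⊕b22⊕b23⊕b24⊕b25⊕b26⊕b27⊕b28⊕b29⊕b30⊕b31 = 0⊕1⊕1⊕0⊕1⊕1⊕0⊕1⊕0⊕1⊕0⊕0⊕1⊕0⊕0⊕1 = 0
Syndrome (s16...s1) = 00110 → position 6.

6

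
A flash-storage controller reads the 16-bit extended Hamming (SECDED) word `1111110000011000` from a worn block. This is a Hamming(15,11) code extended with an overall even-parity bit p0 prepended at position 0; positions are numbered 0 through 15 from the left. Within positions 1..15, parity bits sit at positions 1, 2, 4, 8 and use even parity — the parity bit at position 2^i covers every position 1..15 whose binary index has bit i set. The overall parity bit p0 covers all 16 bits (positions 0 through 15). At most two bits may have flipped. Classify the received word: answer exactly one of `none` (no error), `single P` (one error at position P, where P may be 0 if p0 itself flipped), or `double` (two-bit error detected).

double

s1: b1⊕b3⊕b5⊕b7⊕b9⊕b11⊕b13⊕b15 = 1⊕1⊕1⊕0⊕0⊕1⊕0⊕0 = 0
s2: b2⊕b3⊕b6⊕b7⊕b10⊕b11⊕b14⊕b15 = 1⊕1⊕0⊕0⊕0⊕1⊕0⊕0 = 1
s4: b4⊕b5⊕b6⊕b7⊕b12⊕b13⊕b14⊕b15 = 1⊕1⊕0⊕0⊕1⊕0⊕0⊕0 = 1
s8: b8⊕b9⊕b10⊕b11⊕b12⊕b13⊕b14⊕b15 = 0⊕0⊕0⊕1⊕1⊕0⊕0⊕0 = 0
Syndrome (s8...s1) = 0110 → position 6.
Overall parity (XOR of all 16 bits, including p0): 1⊕1⊕1⊕1⊕1⊕1⊕0⊕0⊕0⊕0⊕0⊕1⊕1⊕0⊕0⊕0 = 0
Overall=0, syndrome position=6 → double-bit error detected (uncorrectable).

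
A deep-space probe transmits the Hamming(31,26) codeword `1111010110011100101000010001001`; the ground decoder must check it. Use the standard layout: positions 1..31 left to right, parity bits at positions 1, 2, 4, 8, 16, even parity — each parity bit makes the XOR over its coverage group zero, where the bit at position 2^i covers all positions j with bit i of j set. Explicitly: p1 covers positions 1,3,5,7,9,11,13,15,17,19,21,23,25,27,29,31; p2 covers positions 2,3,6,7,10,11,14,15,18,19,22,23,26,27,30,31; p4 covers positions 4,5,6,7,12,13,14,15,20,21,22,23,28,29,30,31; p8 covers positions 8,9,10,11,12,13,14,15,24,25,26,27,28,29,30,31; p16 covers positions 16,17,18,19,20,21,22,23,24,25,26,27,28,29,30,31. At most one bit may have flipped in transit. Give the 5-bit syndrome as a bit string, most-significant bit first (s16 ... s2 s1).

s1: b1⊕b3⊕b5⊕b7⊕b9⊕b11⊕b13⊕b15⊕b17⊕b19⊕b21⊕b23⊕b25⊕b27⊕b29⊕b31 = 1⊕1⊕0⊕0⊕1⊕0⊕1⊕0⊕1⊕1⊕0⊕0⊕0⊕0⊕0⊕1 = 1
s2: b2⊕b3⊕b6⊕b7⊕b10⊕b11⊕b14⊕b15⊕b18⊕b19⊕b22⊕b23⊕b26⊕b27⊕b30⊕b31 = 1⊕1⊕1⊕0⊕0⊕0⊕1⊕0⊕0⊕1⊕0⊕0⊕0⊕0⊕0⊕1 = 0
s4: b4⊕b5⊕b6⊕b7⊕b12⊕b13⊕b14⊕b15⊕b20⊕b21⊕b22⊕b23⊕b28⊕b29⊕b30⊕b31 = 1⊕0⊕1⊕0⊕1⊕1⊕1⊕0⊕0⊕0⊕0⊕0⊕1⊕0⊕0⊕1 = 1
s8: b8⊕b9⊕b10⊕b11⊕b12⊕b13⊕b14⊕b15⊕b24⊕b25⊕b26⊕b27⊕b28⊕b29⊕b30⊕b31 = 1⊕1⊕0⊕0⊕1⊕1⊕1⊕0⊕1⊕0⊕0⊕0⊕1⊕0⊕0⊕1 = 0
s16: b16⊕b17⊕b18⊕b19⊕b20⊕b21⊕b22⊕b23⊕b24⊕b25⊕b26⊕b27⊕b28⊕b29⊕b30⊕b31 = 0⊕1⊕0⊕1⊕0⊕0⊕0⊕0⊕1⊕0⊕0⊕0⊕1⊕0⊕0⊕1 = 1
Syndrome (s16...s1) = 10101 → position 21.

10101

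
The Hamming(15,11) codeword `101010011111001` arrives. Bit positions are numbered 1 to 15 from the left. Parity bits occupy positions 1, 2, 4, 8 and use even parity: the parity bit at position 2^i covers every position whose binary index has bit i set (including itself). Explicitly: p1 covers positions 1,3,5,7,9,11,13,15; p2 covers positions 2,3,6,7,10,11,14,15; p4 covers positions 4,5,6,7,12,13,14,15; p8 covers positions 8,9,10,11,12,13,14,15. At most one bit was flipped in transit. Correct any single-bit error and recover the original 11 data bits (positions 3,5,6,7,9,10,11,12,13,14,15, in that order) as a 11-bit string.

s1: b1⊕b3⊕b5⊕b7⊕b9⊕b11⊕b13⊕b15 = 1⊕1⊕1⊕0⊕1⊕1⊕0⊕1 = 0
s2: b2⊕b3⊕b6⊕b7⊕b10⊕b11⊕b14⊕b15 = 0⊕1⊕0⊕0⊕1⊕1⊕0⊕1 = 0
s4: b4⊕b5⊕b6⊕b7⊕b12⊕b13⊕b14⊕b15 = 0⊕1⊕0⊕0⊕1⊕0⊕0⊕1 = 1
s8: b8⊕b9⊕b10⊕b11⊕b12⊕b13⊕b14⊕b15 = 1⊕1⊕1⊕1⊕1⊕0⊕0⊕1 = 0
Syndrome (s8...s1) = 0100 → position 4.
Flip bit 4: corrected codeword = 101110011111001
Data bits at positions 3,5,6,7,9,10,11,12,13,14,15: 11001111001

11001111001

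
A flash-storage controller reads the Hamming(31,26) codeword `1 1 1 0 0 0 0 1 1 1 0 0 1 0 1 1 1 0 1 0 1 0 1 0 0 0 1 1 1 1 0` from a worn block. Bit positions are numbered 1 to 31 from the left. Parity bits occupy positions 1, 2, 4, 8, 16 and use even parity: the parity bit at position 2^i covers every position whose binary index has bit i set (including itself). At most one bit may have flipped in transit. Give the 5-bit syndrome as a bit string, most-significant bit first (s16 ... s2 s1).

s1: b1⊕b3⊕b5⊕b7⊕b9⊕b11⊕b13⊕b15⊕b17⊕b19⊕b21⊕b23⊕b25⊕b27⊕b29⊕b31 = 1⊕1⊕0⊕0⊕1⊕0⊕1⊕1⊕1⊕1⊕1⊕1⊕0⊕1⊕1⊕0 = 1
s2: b2⊕b3⊕b6⊕b7⊕b10⊕b11⊕b14⊕b15⊕b18⊕b19⊕b22⊕b23⊕b26⊕b27⊕b30⊕b31 = 1⊕1⊕0⊕0⊕1⊕0⊕0⊕1⊕0⊕1⊕0⊕1⊕0⊕1⊕1⊕0 = 0
s4: b4⊕b5⊕b6⊕b7⊕b12⊕b13⊕b14⊕b15⊕b20⊕b21⊕b22⊕b23⊕b28⊕b29⊕b30⊕b31 = 0⊕0⊕0⊕0⊕0⊕1⊕0⊕1⊕0⊕1⊕0⊕1⊕1⊕1⊕1⊕0 = 1
s8: b8⊕b9⊕b10⊕b11⊕b12⊕b13⊕b14⊕b15⊕b24⊕b25⊕b26⊕b27⊕b28⊕b29⊕b30⊕b31 = 1⊕1⊕1⊕0⊕0⊕1⊕0⊕1⊕0⊕0⊕0⊕1⊕1⊕1⊕1⊕0 = 1
s16: b16⊕b17⊕b18⊕b19⊕b20⊕b21⊕b22⊕b23⊕b24⊕b25⊕b26⊕b27⊕b28⊕b29⊕b30⊕b31 = 1⊕1⊕0⊕1⊕0⊕1⊕0⊕1⊕0⊕0⊕0⊕1⊕1⊕1⊕1⊕0 = 1
Syndrome (s16...s1) = 11101 → position 29.

11101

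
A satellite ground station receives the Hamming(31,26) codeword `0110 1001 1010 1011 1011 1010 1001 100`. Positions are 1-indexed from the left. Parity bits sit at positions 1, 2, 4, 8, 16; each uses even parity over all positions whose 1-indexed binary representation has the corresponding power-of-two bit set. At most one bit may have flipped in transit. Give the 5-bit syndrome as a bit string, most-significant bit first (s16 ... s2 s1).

10000

s1: b1⊕b3⊕b5⊕b7⊕b9⊕b11⊕b13⊕b15⊕b17⊕b19⊕b21⊕b23⊕b25⊕b27⊕b29⊕b31 = 0⊕1⊕1⊕0⊕1⊕1⊕1⊕1⊕1⊕1⊕1⊕1⊕1⊕0⊕1⊕0 = 0
s2: b2⊕b3⊕b6⊕b7⊕b10⊕b11⊕b14⊕b15⊕b18⊕b19⊕b22⊕b23⊕b26⊕b27⊕b30⊕b31 = 1⊕1⊕0⊕0⊕0⊕1⊕0⊕1⊕0⊕1⊕0⊕1⊕0⊕0⊕0⊕0 = 0
s4: b4⊕b5⊕b6⊕b7⊕b12⊕b13⊕b14⊕b15⊕b20⊕b21⊕b22⊕b23⊕b28⊕b29⊕b30⊕b31 = 0⊕1⊕0⊕0⊕0⊕1⊕0⊕1⊕1⊕1⊕0⊕1⊕1⊕1⊕0⊕0 = 0
s8: b8⊕b9⊕b10⊕b11⊕b12⊕b13⊕b14⊕b15⊕b24⊕b25⊕b26⊕b27⊕b28⊕b29⊕b30⊕b31 = 1⊕1⊕0⊕1⊕0⊕1⊕0⊕1⊕0⊕1⊕0⊕0⊕1⊕1⊕0⊕0 = 0
s16: b16⊕b17⊕b18⊕b19⊕b20⊕b21⊕b22⊕b23⊕b24⊕b25⊕b26⊕b27⊕b28⊕b29⊕b30⊕b31 = 1⊕1⊕0⊕1⊕1⊕1⊕0⊕1⊕0⊕1⊕0⊕0⊕1⊕1⊕0⊕0 = 1
Syndrome (s16...s1) = 10000 → position 16.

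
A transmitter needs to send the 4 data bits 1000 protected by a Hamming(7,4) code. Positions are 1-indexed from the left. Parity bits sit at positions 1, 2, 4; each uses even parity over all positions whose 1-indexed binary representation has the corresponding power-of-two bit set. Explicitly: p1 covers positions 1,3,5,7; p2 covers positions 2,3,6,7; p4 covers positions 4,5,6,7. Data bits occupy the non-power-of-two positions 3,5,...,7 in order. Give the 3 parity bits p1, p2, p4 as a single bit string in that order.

110

Place data bits at non-power-of-two positions: b3=1, b5=0, b6=0, b7=0.
p1 = XOR of data positions {3,5,7} = 1⊕0⊕0 = 1
p2 = XOR of data positions {3,6,7} = 1⊕0⊕0 = 1
p4 = XOR of data positions {5,6,7} = 0⊕0⊕0 = 0
Parity bits p1,p2,p4 = 110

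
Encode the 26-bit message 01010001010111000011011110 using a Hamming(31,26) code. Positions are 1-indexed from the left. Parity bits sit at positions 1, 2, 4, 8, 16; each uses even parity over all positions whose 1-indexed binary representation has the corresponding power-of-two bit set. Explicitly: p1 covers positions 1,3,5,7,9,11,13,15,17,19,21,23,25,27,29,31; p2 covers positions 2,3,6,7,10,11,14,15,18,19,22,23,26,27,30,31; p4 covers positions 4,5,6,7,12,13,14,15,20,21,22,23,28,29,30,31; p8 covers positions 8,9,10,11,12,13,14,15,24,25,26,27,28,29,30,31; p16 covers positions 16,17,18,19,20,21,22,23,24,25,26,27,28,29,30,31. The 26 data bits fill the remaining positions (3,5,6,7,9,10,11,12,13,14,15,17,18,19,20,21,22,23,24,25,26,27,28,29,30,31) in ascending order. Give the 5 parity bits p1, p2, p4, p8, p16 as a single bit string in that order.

10101

Place data bits at non-power-of-two positions: b3=0, b5=1, b6=0, b7=1, b9=0, b10=0, b11=0, b12=1, b13=0, b14=1, b15=0, b17=1, b18=1, b19=1, b20=0, b21=0, b22=0, b23=0, b24=1, b25=1, b26=0, b27=1, b28=1, b29=1, b30=1, b31=0.
p1 = XOR of data positions {3,5,7,9,11,13,15,17,19,21,23,25,27,29,31} = 0⊕1⊕1⊕0⊕0⊕0⊕0⊕1⊕1⊕0⊕0⊕1⊕1⊕1⊕0 = 1
p2 = XOR of data positions {3,6,7,10,11,14,15,18,19,22,23,26,27,30,31} = 0⊕0⊕1⊕0⊕0⊕1⊕0⊕1⊕1⊕0⊕0⊕0⊕1⊕1⊕0 = 0
p4 = XOR of data positions {5,6,7,12,13,14,15,20,21,22,23,28,29,30,31} = 1⊕0⊕1⊕1⊕0⊕1⊕0⊕0⊕0⊕0⊕0⊕1⊕1⊕1⊕0 = 1
p8 = XOR of data positions {9,10,11,12,13,14,15,24,25,26,27,28,29,30,31} = 0⊕0⊕0⊕1⊕0⊕1⊕0⊕1⊕1⊕0⊕1⊕1⊕1⊕1⊕0 = 0
p16 = XOR of data positions {17,18,19,20,21,22,23,24,25,26,27,28,29,30,31} = 1⊕1⊕1⊕0⊕0⊕0⊕0⊕1⊕1⊕0⊕1⊕1⊕1⊕1⊕0 = 1
Parity bits p1,p2,p4,p8,p16 = 10101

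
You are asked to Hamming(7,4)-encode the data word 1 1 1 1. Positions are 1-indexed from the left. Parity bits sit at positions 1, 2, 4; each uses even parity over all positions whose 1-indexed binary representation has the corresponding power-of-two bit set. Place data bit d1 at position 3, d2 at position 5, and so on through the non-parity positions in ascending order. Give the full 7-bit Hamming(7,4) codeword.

1111111

Place data bits at non-power-of-two positions: b3=1, b5=1, b6=1, b7=1.
p1 = XOR of data positions {3,5,7} = 1⊕1⊕1 = 1
p2 = XOR of data positions {3,6,7} = 1⊕1⊕1 = 1
p4 = XOR of data positions {5,6,7} = 1⊕1⊕1 = 1
Codeword b1..b7 = 1111111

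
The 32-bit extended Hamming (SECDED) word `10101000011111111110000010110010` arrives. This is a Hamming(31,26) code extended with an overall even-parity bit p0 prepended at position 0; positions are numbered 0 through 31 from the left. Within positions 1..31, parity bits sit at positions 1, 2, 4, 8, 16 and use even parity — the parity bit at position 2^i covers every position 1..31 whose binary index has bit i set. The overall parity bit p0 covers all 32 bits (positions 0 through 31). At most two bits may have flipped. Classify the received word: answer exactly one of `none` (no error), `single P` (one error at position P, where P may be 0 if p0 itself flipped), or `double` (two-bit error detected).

single 26

s1: b1⊕b3⊕b5⊕b7⊕b9⊕b11⊕b13⊕b15⊕b17⊕b19⊕b21⊕b23⊕b25⊕b27⊕b29⊕b31 = 0⊕0⊕0⊕0⊕1⊕1⊕1⊕1⊕1⊕0⊕0⊕0⊕0⊕1⊕0⊕0 = 0
s2: b2⊕b3⊕b6⊕b7⊕b10⊕b11⊕b14⊕b15⊕b18⊕b19⊕b22⊕b23⊕b26⊕b27⊕b30⊕b31 = 1⊕0⊕0⊕0⊕1⊕1⊕1⊕1⊕1⊕0⊕0⊕0⊕1⊕1⊕1⊕0 = 1
s4: b4⊕b5⊕b6⊕b7⊕b12⊕b13⊕b14⊕b15⊕b20⊕b21⊕b22⊕b23⊕b28⊕b29⊕b30⊕b31 = 1⊕0⊕0⊕0⊕1⊕1⊕1⊕1⊕0⊕0⊕0⊕0⊕0⊕0⊕1⊕0 = 0
s8: b8⊕b9⊕b10⊕b11⊕b12⊕b13⊕b14⊕b15⊕b24⊕b25⊕b26⊕b27⊕b28⊕b29⊕b30⊕b31 = 0⊕1⊕1⊕1⊕1⊕1⊕1⊕1⊕1⊕0⊕1⊕1⊕0⊕0⊕1⊕0 = 1
s16: b16⊕b17⊕b18⊕b19⊕b20⊕b21⊕b22⊕b23⊕b24⊕b25⊕b26⊕b27⊕b28⊕b29⊕b30⊕b31 = 1⊕1⊕1⊕0⊕0⊕0⊕0⊕0⊕1⊕0⊕1⊕1⊕0⊕0⊕1⊕0 = 1
Syndrome (s16...s1) = 11010 → position 26.
Overall parity (XOR of all 32 bits, including p0): 1⊕0⊕1⊕0⊕1⊕0⊕0⊕0⊕0⊕1⊕1⊕1⊕1⊕1⊕1⊕1⊕1⊕1⊕1⊕0⊕0⊕0⊕0⊕0⊕1⊕0⊕1⊕1⊕0⊕0⊕1⊕0 = 1
Overall=1, syndrome position=26 → single-bit error at position 26.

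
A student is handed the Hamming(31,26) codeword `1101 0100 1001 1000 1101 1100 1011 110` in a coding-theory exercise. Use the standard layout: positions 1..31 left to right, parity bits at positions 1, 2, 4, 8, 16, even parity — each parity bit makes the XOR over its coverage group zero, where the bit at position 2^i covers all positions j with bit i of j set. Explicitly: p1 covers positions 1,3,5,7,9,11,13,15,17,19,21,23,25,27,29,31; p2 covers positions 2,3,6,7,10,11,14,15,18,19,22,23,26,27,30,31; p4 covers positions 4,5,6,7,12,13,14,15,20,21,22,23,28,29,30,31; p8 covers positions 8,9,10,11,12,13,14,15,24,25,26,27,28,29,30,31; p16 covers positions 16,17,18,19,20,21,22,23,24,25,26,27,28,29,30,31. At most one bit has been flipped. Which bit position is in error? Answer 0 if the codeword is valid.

0

s1: b1⊕b3⊕b5⊕b7⊕b9⊕b11⊕b13⊕b15⊕b17⊕b19⊕b21⊕b23⊕b25⊕b27⊕b29⊕b31 = 1⊕0⊕0⊕0⊕1⊕0⊕1⊕0⊕1⊕0⊕1⊕0⊕1⊕1⊕1⊕0 = 0
s2: b2⊕b3⊕b6⊕b7⊕b10⊕b11⊕b14⊕b15⊕b18⊕b19⊕b22⊕b23⊕b26⊕b27⊕b30⊕b31 = 1⊕0⊕1⊕0⊕0⊕0⊕0⊕0⊕1⊕0⊕1⊕0⊕0⊕1⊕1⊕0 = 0
s4: b4⊕b5⊕b6⊕b7⊕b12⊕b13⊕b14⊕b15⊕b20⊕b21⊕b22⊕b23⊕b28⊕b29⊕b30⊕b31 = 1⊕0⊕1⊕0⊕1⊕1⊕0⊕0⊕1⊕1⊕1⊕0⊕1⊕1⊕1⊕0 = 0
s8: b8⊕b9⊕b10⊕b11⊕b12⊕b13⊕b14⊕b15⊕b24⊕b25⊕b26⊕b27⊕b28⊕b29⊕b30⊕b31 = 0⊕1⊕0⊕0⊕1⊕1⊕0⊕0⊕0⊕1⊕0⊕1⊕1⊕1⊕1⊕0 = 0
s16: b16⊕b17⊕b18⊕b19⊕b20⊕b21⊕b22⊕b23⊕b24⊕b25⊕b26⊕b27⊕b28⊕b29⊕b30⊕b31 = 0⊕1⊕1⊕0⊕1⊕1⊕1⊕0⊕0⊕1⊕0⊕1⊕1⊕1⊕1⊕0 = 0
Syndrome (s16...s1) = 00000 → position 0 (no error).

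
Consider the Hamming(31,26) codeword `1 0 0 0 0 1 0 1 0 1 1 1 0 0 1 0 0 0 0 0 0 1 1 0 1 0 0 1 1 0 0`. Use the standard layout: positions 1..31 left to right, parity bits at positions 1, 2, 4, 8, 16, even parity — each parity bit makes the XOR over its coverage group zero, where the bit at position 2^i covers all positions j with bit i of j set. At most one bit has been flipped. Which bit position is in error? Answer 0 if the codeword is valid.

s1: b1⊕b3⊕b5⊕b7⊕b9⊕b11⊕b13⊕b15⊕b17⊕b19⊕b21⊕b23⊕b25⊕b27⊕b29⊕b31 = 1⊕0⊕0⊕0⊕0⊕1⊕0⊕1⊕0⊕0⊕0⊕1⊕1⊕0⊕1⊕0 = 0
s2: b2⊕b3⊕b6⊕b7⊕b10⊕b11⊕b14⊕b15⊕b18⊕b19⊕b22⊕b23⊕b26⊕b27⊕b30⊕b31 = 0⊕0⊕1⊕0⊕1⊕1⊕0⊕1⊕0⊕0⊕1⊕1⊕0⊕0⊕0⊕0 = 0
s4: b4⊕b5⊕b6⊕b7⊕b12⊕b13⊕b14⊕b15⊕b20⊕b21⊕b22⊕b23⊕b28⊕b29⊕b30⊕b31 = 0⊕0⊕1⊕0⊕1⊕0⊕0⊕1⊕0⊕0⊕1⊕1⊕1⊕1⊕0⊕0 = 1
s8: b8⊕b9⊕b10⊕b11⊕b12⊕b13⊕b14⊕b15⊕b24⊕b25⊕b26⊕b27⊕b28⊕b29⊕b30⊕b31 = 1⊕0⊕1⊕1⊕1⊕0⊕0⊕1⊕0⊕1⊕0⊕0⊕1⊕1⊕0⊕0 = 0
s16: b16⊕b17⊕b18⊕b19⊕b20⊕b21⊕b22⊕b23⊕b24⊕b25⊕b26⊕b27⊕b28⊕b29⊕b30⊕b31 = 0⊕0⊕0⊕0⊕0⊕0⊕1⊕1⊕0⊕1⊕0⊕0⊕1⊕1⊕0⊕0 = 1
Syndrome (s16...s1) = 10100 → position 20.

20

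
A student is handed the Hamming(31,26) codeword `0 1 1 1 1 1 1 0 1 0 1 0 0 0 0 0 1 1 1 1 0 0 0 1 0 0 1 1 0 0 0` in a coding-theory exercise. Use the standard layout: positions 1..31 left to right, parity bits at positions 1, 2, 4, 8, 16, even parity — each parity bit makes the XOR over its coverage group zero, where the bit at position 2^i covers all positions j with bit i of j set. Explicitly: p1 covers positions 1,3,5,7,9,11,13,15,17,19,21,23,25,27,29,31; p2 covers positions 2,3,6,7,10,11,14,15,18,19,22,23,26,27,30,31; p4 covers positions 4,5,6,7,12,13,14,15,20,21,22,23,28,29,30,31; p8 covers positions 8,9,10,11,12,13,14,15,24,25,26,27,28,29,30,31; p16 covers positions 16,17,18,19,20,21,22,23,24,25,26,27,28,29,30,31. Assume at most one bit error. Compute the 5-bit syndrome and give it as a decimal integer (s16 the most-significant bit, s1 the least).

24

s1: b1⊕b3⊕b5⊕b7⊕b9⊕b11⊕b13⊕b15⊕b17⊕b19⊕b21⊕b23⊕b25⊕b27⊕b29⊕b31 = 0⊕1⊕1⊕1⊕1⊕1⊕0⊕0⊕1⊕1⊕0⊕0⊕0⊕1⊕0⊕0 = 0
s2: b2⊕b3⊕b6⊕b7⊕b10⊕b11⊕b14⊕b15⊕b18⊕b19⊕b22⊕b23⊕b26⊕b27⊕b30⊕b31 = 1⊕1⊕1⊕1⊕0⊕1⊕0⊕0⊕1⊕1⊕0⊕0⊕0⊕1⊕0⊕0 = 0
s4: b4⊕b5⊕b6⊕b7⊕b12⊕b13⊕b14⊕b15⊕b20⊕b21⊕b22⊕b23⊕b28⊕b29⊕b30⊕b31 = 1⊕1⊕1⊕1⊕0⊕0⊕0⊕0⊕1⊕0⊕0⊕0⊕1⊕0⊕0⊕0 = 0
s8: b8⊕b9⊕b10⊕b11⊕b12⊕b13⊕b14⊕b15⊕b24⊕b25⊕b26⊕b27⊕b28⊕b29⊕b30⊕b31 = 0⊕1⊕0⊕1⊕0⊕0⊕0⊕0⊕1⊕0⊕0⊕1⊕1⊕0⊕0⊕0 = 1
s16: b16⊕b17⊕b18⊕b19⊕b20⊕b21⊕b22⊕b23⊕b24⊕b25⊕b26⊕b27⊕b28⊕b29⊕b30⊕b31 = 0⊕1⊕1⊕1⊕1⊕0⊕0⊕0⊕1⊕0⊕0⊕1⊕1⊕0⊕0⊕0 = 1
Syndrome (s16...s1) = 11000 → position 24.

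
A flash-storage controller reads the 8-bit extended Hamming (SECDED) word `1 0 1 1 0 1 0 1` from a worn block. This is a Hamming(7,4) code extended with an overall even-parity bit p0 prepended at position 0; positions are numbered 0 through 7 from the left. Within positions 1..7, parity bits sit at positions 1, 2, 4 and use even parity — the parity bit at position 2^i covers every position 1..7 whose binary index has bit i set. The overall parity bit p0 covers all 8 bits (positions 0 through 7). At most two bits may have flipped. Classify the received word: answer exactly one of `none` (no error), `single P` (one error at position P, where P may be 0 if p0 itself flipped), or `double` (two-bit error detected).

single 3

s1: b1⊕b3⊕b5⊕b7 = 0⊕1⊕1⊕1 = 1
s2: b2⊕b3⊕b6⊕b7 = 1⊕1⊕0⊕1 = 1
s4: b4⊕b5⊕b6⊕b7 = 0⊕1⊕0⊕1 = 0
Syndrome (s4...s1) = 011 → position 3.
Overall parity (XOR of all 8 bits, including p0): 1⊕0⊕1⊕1⊕0⊕1⊕0⊕1 = 1
Overall=1, syndrome position=3 → single-bit error at position 3.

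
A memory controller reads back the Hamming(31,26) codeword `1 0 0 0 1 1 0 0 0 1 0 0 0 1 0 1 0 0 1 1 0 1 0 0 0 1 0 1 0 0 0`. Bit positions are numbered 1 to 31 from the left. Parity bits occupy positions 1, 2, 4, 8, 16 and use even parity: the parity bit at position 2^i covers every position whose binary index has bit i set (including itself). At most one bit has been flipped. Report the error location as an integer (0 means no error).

1

s1: b1⊕b3⊕b5⊕b7⊕b9⊕b11⊕b13⊕b15⊕b17⊕b19⊕b21⊕b23⊕b25⊕b27⊕b29⊕b31 = 1⊕0⊕1⊕0⊕0⊕0⊕0⊕0⊕0⊕1⊕0⊕0⊕0⊕0⊕0⊕0 = 1
s2: b2⊕b3⊕b6⊕b7⊕b10⊕b11⊕b14⊕b15⊕b18⊕b19⊕b22⊕b23⊕b26⊕b27⊕b30⊕b31 = 0⊕0⊕1⊕0⊕1⊕0⊕1⊕0⊕0⊕1⊕1⊕0⊕1⊕0⊕0⊕0 = 0
s4: b4⊕b5⊕b6⊕b7⊕b12⊕b13⊕b14⊕b15⊕b20⊕b21⊕b22⊕b23⊕b28⊕b29⊕b30⊕b31 = 0⊕1⊕1⊕0⊕0⊕0⊕1⊕0⊕1⊕0⊕1⊕0⊕1⊕0⊕0⊕0 = 0
s8: b8⊕b9⊕b10⊕b11⊕b12⊕b13⊕b14⊕b15⊕b24⊕b25⊕b26⊕b27⊕b28⊕b29⊕b30⊕b31 = 0⊕0⊕1⊕0⊕0⊕0⊕1⊕0⊕0⊕0⊕1⊕0⊕1⊕0⊕0⊕0 = 0
s16: b16⊕b17⊕b18⊕b19⊕b20⊕b21⊕b22⊕b23⊕b24⊕b25⊕b26⊕b27⊕b28⊕b29⊕b30⊕b31 = 1⊕0⊕0⊕1⊕1⊕0⊕1⊕0⊕0⊕0⊕1⊕0⊕1⊕0⊕0⊕0 = 0
Syndrome (s16...s1) = 00001 → position 1.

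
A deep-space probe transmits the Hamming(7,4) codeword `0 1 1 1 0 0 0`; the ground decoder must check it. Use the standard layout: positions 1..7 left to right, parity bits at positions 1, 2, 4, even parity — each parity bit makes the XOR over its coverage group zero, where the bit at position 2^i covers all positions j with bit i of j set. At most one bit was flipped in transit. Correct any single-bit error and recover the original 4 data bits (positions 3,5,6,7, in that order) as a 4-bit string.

1100

s1: b1⊕b3⊕b5⊕b7 = 0⊕1⊕0⊕0 = 1
s2: b2⊕b3⊕b6⊕b7 = 1⊕1⊕0⊕0 = 0
s4: b4⊕b5⊕b6⊕b7 = 1⊕0⊕0⊕0 = 1
Syndrome (s4...s1) = 101 → position 5.
Flip bit 5: corrected codeword = 0111100
Data bits at positions 3,5,6,7: 1100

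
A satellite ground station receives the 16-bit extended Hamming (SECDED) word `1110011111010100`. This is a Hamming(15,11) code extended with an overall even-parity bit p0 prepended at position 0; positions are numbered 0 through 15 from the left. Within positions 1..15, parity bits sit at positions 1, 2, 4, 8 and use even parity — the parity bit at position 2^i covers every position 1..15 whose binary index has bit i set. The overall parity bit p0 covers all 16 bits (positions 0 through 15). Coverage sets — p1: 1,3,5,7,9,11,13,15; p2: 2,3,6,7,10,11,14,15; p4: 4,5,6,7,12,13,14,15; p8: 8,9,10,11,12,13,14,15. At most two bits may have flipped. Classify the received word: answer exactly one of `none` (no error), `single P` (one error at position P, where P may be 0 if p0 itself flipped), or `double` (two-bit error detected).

s1: b1⊕b3⊕b5⊕b7⊕b9⊕b11⊕b13⊕b15 = 1⊕0⊕1⊕1⊕1⊕1⊕1⊕0 = 0
s2: b2⊕b3⊕b6⊕b7⊕b10⊕b11⊕b14⊕b15 = 1⊕0⊕1⊕1⊕0⊕1⊕0⊕0 = 0
s4: b4⊕b5⊕b6⊕b7⊕b12⊕b13⊕b14⊕b15 = 0⊕1⊕1⊕1⊕0⊕1⊕0⊕0 = 0
s8: b8⊕b9⊕b10⊕b11⊕b12⊕b13⊕b14⊕b15 = 1⊕1⊕0⊕1⊕0⊕1⊕0⊕0 = 0
Syndrome (s8...s1) = 0000 → position 0 (no error).
Overall parity (XOR of all 16 bits, including p0): 1⊕1⊕1⊕0⊕0⊕1⊕1⊕1⊕1⊕1⊕0⊕1⊕0⊕1⊕0⊕0 = 0
Overall=0, syndrome position=0 → no error.

none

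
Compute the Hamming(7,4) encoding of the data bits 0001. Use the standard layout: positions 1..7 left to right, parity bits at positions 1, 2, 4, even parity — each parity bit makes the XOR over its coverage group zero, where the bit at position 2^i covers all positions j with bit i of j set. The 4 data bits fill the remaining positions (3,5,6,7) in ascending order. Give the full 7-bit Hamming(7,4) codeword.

1101001

Place data bits at non-power-of-two positions: b3=0, b5=0, b6=0, b7=1.
p1 = XOR of data positions {3,5,7} = 0⊕0⊕1 = 1
p2 = XOR of data positions {3,6,7} = 0⊕0⊕1 = 1
p4 = XOR of data positions {5,6,7} = 0⊕0⊕1 = 1
Codeword b1..b7 = 1101001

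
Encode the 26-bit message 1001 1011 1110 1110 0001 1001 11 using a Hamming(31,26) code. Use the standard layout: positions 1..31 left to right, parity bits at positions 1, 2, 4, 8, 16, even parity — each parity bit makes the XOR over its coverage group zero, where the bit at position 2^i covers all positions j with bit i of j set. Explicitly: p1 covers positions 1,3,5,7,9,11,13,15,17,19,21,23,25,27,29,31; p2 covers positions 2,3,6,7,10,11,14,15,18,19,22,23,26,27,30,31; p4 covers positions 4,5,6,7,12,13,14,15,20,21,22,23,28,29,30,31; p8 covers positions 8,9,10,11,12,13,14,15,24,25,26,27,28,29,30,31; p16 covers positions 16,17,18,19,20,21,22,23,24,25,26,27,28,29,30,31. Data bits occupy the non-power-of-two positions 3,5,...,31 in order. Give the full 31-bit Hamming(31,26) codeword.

Place data bits at non-power-of-two positions: b3=1, b5=0, b6=0, b7=1, b9=1, b10=0, b11=1, b12=1, b13=1, b14=1, b15=1, b17=0, b18=1, b19=1, b20=1, b21=0, b22=0, b23=0, b24=0, b25=1, b26=1, b27=0, b28=0, b29=1, b30=1, b31=1.
p1 = XOR of data positions {3,5,7,9,11,13,15,17,19,21,23,25,27,29,31} = 1⊕0⊕1⊕1⊕1⊕1⊕1⊕0⊕1⊕0⊕0⊕1⊕0⊕1⊕1 = 0
p2 = XOR of data positions {3,6,7,10,11,14,15,18,19,22,23,26,27,30,31} = 1⊕0⊕1⊕0⊕1⊕1⊕1⊕1⊕1⊕0⊕0⊕1⊕0⊕1⊕1 = 0
p4 = XOR of data positions {5,6,7,12,13,14,15,20,21,22,23,28,29,30,31} = 0⊕0⊕1⊕1⊕1⊕1⊕1⊕1⊕0⊕0⊕0⊕0⊕1⊕1⊕1 = 1
p8 = XOR of data positions {9,10,11,12,13,14,15,24,25,26,27,28,29,30,31} = 1⊕0⊕1⊕1⊕1⊕1⊕1⊕0⊕1⊕1⊕0⊕0⊕1⊕1⊕1 = 1
p16 = XOR of data positions {17,18,19,20,21,22,23,24,25,26,27,28,29,30,31} = 0⊕1⊕1⊕1⊕0⊕0⊕0⊕0⊕1⊕1⊕0⊕0⊕1⊕1⊕1 = 0
Codeword b1..b31 = 0011001110111110011100001100111

0011001110111110011100001100111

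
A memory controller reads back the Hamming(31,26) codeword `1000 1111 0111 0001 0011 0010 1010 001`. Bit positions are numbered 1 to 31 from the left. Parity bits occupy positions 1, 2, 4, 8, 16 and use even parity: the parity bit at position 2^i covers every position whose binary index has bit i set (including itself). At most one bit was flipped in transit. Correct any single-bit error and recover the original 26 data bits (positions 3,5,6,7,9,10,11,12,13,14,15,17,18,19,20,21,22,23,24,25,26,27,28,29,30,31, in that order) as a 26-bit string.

s1: b1⊕b3⊕b5⊕b7⊕b9⊕b11⊕b13⊕b15⊕b17⊕b19⊕b21⊕b23⊕b25⊕b27⊕b29⊕b31 = 1⊕0⊕1⊕1⊕0⊕1⊕0⊕0⊕0⊕1⊕0⊕1⊕1⊕1⊕0⊕1 = 1
s2: b2⊕b3⊕b6⊕b7⊕b10⊕b11⊕b14⊕b15⊕b18⊕b19⊕b22⊕b23⊕b26⊕b27⊕b30⊕b31 = 0⊕0⊕1⊕1⊕1⊕1⊕0⊕0⊕0⊕1⊕0⊕1⊕0⊕1⊕0⊕1 = 0
s4: b4⊕b5⊕b6⊕b7⊕b12⊕b13⊕b14⊕b15⊕b20⊕b21⊕b22⊕b23⊕b28⊕b29⊕b30⊕b31 = 0⊕1⊕1⊕1⊕1⊕0⊕0⊕0⊕1⊕0⊕0⊕1⊕0⊕0⊕0⊕1 = 1
s8: b8⊕b9⊕b10⊕b11⊕b12⊕b13⊕b14⊕b15⊕b24⊕b25⊕b26⊕b27⊕b28⊕b29⊕b30⊕b31 = 1⊕0⊕1⊕1⊕1⊕0⊕0⊕0⊕0⊕1⊕0⊕1⊕0⊕0⊕0⊕1 = 1
s16: b16⊕b17⊕b18⊕b19⊕b20⊕b21⊕b22⊕b23⊕b24⊕b25⊕b26⊕b27⊕b28⊕b29⊕b30⊕b31 = 1⊕0⊕0⊕1⊕1⊕0⊕0⊕1⊕0⊕1⊕0⊕1⊕0⊕0⊕0⊕1 = 1
Syndrome (s16...s1) = 11101 → position 29.
Flip bit 29: corrected codeword = 1000111101110001001100101010101
Data bits at positions 3,5,6,7,9,10,11,12,13,14,15,17,18,19,20,21,22,23,24,25,26,27,28,29,30,31: 01110111000001100101010101

01110111000001100101010101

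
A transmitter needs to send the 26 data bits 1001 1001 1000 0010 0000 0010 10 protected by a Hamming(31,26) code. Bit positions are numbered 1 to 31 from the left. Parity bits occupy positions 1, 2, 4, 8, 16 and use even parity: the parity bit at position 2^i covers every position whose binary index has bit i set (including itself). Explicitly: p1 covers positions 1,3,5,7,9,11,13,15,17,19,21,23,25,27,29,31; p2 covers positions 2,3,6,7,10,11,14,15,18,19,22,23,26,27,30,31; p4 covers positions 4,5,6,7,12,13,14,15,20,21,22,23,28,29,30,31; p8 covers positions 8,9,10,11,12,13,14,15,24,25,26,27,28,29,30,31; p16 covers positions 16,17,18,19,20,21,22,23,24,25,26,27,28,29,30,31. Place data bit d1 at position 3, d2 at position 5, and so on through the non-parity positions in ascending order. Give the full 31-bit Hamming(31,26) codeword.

Place data bits at non-power-of-two positions: b3=1, b5=0, b6=0, b7=1, b9=1, b10=0, b11=0, b12=1, b13=1, b14=0, b15=0, b17=0, b18=0, b19=0, b20=1, b21=0, b22=0, b23=0, b24=0, b25=0, b26=0, b27=0, b28=1, b29=0, b30=1, b31=0.
p1 = XOR of data positions {3,5,7,9,11,13,15,17,19,21,23,25,27,29,31} = 1⊕0⊕1⊕1⊕0⊕1⊕0⊕0⊕0⊕0⊕0⊕0⊕0⊕0⊕0 = 0
p2 = XOR of data positions {3,6,7,10,11,14,15,18,19,22,23,26,27,30,31} = 1⊕0⊕1⊕0⊕0⊕0⊕0⊕0⊕0⊕0⊕0⊕0⊕0⊕1⊕0 = 1
p4 = XOR of data positions {5,6,7,12,13,14,15,20,21,22,23,28,29,30,31} = 0⊕0⊕1⊕1⊕1⊕0⊕0⊕1⊕0⊕0⊕0⊕1⊕0⊕1⊕0 = 0
p8 = XOR of data positions {9,10,11,12,13,14,15,24,25,26,27,28,29,30,31} = 1⊕0⊕0⊕1⊕1⊕0⊕0⊕0⊕0⊕0⊕0⊕1⊕0⊕1⊕0 = 1
p16 = XOR of data positions {17,18,19,20,21,22,23,24,25,26,27,28,29,30,31} = 0⊕0⊕0⊕1⊕0⊕0⊕0⊕0⊕0⊕0⊕0⊕1⊕0⊕1⊕0 = 1
Codeword b1..b31 = 0110001110011001000100000001010

0110001110011001000100000001010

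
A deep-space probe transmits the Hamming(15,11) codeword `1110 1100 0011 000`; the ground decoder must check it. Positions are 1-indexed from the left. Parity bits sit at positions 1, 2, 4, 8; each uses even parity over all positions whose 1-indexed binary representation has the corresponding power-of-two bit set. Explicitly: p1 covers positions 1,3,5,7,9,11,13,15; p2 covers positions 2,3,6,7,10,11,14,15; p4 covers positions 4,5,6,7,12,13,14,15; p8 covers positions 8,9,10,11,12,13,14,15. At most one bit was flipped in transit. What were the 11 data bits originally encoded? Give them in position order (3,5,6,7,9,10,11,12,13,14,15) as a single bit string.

s1: b1⊕b3⊕b5⊕b7⊕b9⊕b11⊕b13⊕b15 = 1⊕1⊕1⊕0⊕0⊕1⊕0⊕0 = 0
s2: b2⊕b3⊕b6⊕b7⊕b10⊕b11⊕b14⊕b15 = 1⊕1⊕1⊕0⊕0⊕1⊕0⊕0 = 0
s4: b4⊕b5⊕b6⊕b7⊕b12⊕b13⊕b14⊕b15 = 0⊕1⊕1⊕0⊕1⊕0⊕0⊕0 = 1
s8: b8⊕b9⊕b10⊕b11⊕b12⊕b13⊕b14⊕b15 = 0⊕0⊕0⊕1⊕1⊕0⊕0⊕0 = 0
Syndrome (s8...s1) = 0100 → position 4.
Flip bit 4: corrected codeword = 111111000011000
Data bits at positions 3,5,6,7,9,10,11,12,13,14,15: 11100011000

11100011000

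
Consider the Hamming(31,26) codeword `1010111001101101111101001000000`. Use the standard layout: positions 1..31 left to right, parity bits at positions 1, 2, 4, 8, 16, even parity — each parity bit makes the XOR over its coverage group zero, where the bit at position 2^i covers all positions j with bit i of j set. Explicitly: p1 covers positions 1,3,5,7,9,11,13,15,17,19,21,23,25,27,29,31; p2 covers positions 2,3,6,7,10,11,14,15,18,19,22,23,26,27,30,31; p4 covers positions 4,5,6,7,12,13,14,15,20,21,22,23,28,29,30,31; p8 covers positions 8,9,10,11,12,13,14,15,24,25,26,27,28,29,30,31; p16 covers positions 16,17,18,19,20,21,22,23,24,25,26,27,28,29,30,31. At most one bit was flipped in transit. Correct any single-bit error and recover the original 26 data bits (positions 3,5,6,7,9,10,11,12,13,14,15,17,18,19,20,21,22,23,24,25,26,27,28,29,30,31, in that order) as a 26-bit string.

11110110110111101001000001

s1: b1⊕b3⊕b5⊕b7⊕b9⊕b11⊕b13⊕b15⊕b17⊕b19⊕b21⊕b23⊕b25⊕b27⊕b29⊕b31 = 1⊕1⊕1⊕1⊕0⊕1⊕1⊕0⊕1⊕1⊕0⊕0⊕1⊕0⊕0⊕0 = 1
s2: b2⊕b3⊕b6⊕b7⊕b10⊕b11⊕b14⊕b15⊕b18⊕b19⊕b22⊕b23⊕b26⊕b27⊕b30⊕b31 = 0⊕1⊕1⊕1⊕1⊕1⊕1⊕0⊕1⊕1⊕1⊕0⊕0⊕0⊕0⊕0 = 1
s4: b4⊕b5⊕b6⊕b7⊕b12⊕b13⊕b14⊕b15⊕b20⊕b21⊕b22⊕b23⊕b28⊕b29⊕b30⊕b31 = 0⊕1⊕1⊕1⊕0⊕1⊕1⊕0⊕1⊕0⊕1⊕0⊕0⊕0⊕0⊕0 = 1
s8: b8⊕b9⊕b10⊕b11⊕b12⊕b13⊕b14⊕b15⊕b24⊕b25⊕b26⊕b27⊕b28⊕b29⊕b30⊕b31 = 0⊕0⊕1⊕1⊕0⊕1⊕1⊕0⊕0⊕1⊕0⊕0⊕0⊕0⊕0⊕0 = 1
s16: b16⊕b17⊕b18⊕b19⊕b20⊕b21⊕b22⊕b23⊕b24⊕b25⊕b26⊕b27⊕b28⊕b29⊕b30⊕b31 = 1⊕1⊕1⊕1⊕1⊕0⊕1⊕0⊕0⊕1⊕0⊕0⊕0⊕0⊕0⊕0 = 1
Syndrome (s16...s1) = 11111 → position 31.
Flip bit 31: corrected codeword = 1010111001101101111101001000001
Data bits at positions 3,5,6,7,9,10,11,12,13,14,15,17,18,19,20,21,22,23,24,25,26,27,28,29,30,31: 11110110110111101001000001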